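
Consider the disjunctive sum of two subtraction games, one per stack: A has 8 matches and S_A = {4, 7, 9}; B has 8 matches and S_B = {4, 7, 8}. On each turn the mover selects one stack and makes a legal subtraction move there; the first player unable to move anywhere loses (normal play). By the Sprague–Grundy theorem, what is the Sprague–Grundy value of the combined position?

0

Stack A, S = {4, 7, 9}:
G(0) = 0
G(1) = mex{} = 0
G(2) = mex{} = 0
G(3) = mex{} = 0
G(4) = mex{0} = 1
G(5) = mex{0} = 1
G(6) = mex{0} = 1
G(7) = mex{0,0} = 1
G(8) = mex{1,0} = 2
G_A(8) = 2.
Stack B, S = {4, 7, 8}:
n : 0 1 2 3 4 5 6 7 8
G : 0 0 0 0 1 1 1 1 2
G_B(8) = 2.
Combined Grundy value = 2 ⊕ 2 = 0.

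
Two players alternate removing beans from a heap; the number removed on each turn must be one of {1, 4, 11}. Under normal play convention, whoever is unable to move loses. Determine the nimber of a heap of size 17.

0

n :  0  1  2  3  4  5  6  7  8  9 10 11 12 13 14 15 16 17
G :  0  1  0  1  2  0  1  0  1  2  0  1  0  1  2  0  1  0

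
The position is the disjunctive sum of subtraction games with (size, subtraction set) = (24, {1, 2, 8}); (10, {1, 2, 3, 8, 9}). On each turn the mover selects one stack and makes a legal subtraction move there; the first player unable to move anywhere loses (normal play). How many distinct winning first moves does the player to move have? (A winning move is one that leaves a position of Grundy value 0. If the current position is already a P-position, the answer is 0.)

Stack A, S = {1, 2, 8}:
n :  0  1  2  3  4  5  6  7  8  9 10 11 12 13 14 15 16 17 18 19 20 21 22 23 24
G :  0  1  2  0  1  2  0  1  2  0  1  2  0  1  2  0  1  2  0  1  2  0  1  2  0
G_A(24) = 0.
Stack B, S = {1, 2, 3, 8, 9}:
n :  0  1  2  3  4  5  6  7  8  9 10
G :  0  1  2  3  0  1  2  3  4  5  0
G_B(10) = 0.
Combined Grundy value = 0 ⊕ 0 = 0.
A winning move leaves total XOR = 0, i.e. changes one component's Grundy value g to g ⊕ X where X is the current total.
Stack A: target g' = 0⊕0 = 0, but every legal move changes the Grundy value (mex property), so 0 moves.
Stack B: target g' = 0⊕0 = 0, but every legal move changes the Grundy value (mex property), so 0 moves.

0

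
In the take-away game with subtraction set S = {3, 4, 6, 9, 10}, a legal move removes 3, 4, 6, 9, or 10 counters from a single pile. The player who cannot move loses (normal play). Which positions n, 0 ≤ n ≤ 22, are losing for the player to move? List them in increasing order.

n :  0  1  2  3  4  5  6  7  8  9 10 11 12 13 14 15 16 17 18 19 20 21 22
G :  0  0  0  1  1  1  2  2  2  3  3  3  4  0  0  0  1  1  1  2  2  2  3
P-positions are exactly the n with G(n) = 0.

0, 1, 2, 13, 14, 15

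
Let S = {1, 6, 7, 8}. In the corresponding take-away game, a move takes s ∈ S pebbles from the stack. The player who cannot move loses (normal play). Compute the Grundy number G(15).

0

G(0) = 0
G(1) = mex{0} = 1
G(2) = mex{1} = 0
G(3) = mex{0} = 1
G(4) = mex{1} = 0
G(5) = mex{0} = 1
G(6) = mex{1,0} = 2
G(7) = mex{2,1,0} = 3
G(8) = mex{3,0,1,0} = 2
G(9) = mex{2,1,0,1} = 3
G(10) = mex{3,0,1,0} = 2
G(11) = mex{2,1,0,1} = 3
G(12) = mex{3,2,1,0} = 4
G(13) = mex{4,3,2,1} = 0
G(14) = mex{0,2,3,2} = 1
G(15) = mex{1,3,2,3} = 0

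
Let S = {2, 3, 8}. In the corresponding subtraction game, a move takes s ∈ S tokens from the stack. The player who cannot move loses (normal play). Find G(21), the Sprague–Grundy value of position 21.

0

n :  0  1  2  3  4  5  6  7  8  9 10 11 12 13 14 15 16 17 18 19 20 21
G :  0  0  1  1  2  0  0  1  1  2  0  0  1  1  2  0  0  1  1  2  0  0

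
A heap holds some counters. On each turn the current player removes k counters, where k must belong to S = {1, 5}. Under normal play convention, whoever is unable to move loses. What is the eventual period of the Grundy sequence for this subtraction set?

2

G(0) = 0
G(1) = mex{0} = 1
G(2) = mex{1} = 0
G(3) = mex{0} = 1
G(4) = mex{1} = 0
G(5) = mex{0,0} = 1
G(6) = mex{1,1} = 0
G(7) = mex{0,0} = 1
G(8) = mex{1,1} = 0
G(9) = mex{0,0} = 1
G(10) = mex{1,1} = 0
G(11) = mex{0,0} = 1
G(12) = mex{1,1} = 0
G(13) = mex{0,0} = 1
G(14) = mex{1,1} = 0
G(n+2) = G(n) holds for n = 0,…,4 (a full window of length max(S) = 5), so the sequence is purely periodic with period 2.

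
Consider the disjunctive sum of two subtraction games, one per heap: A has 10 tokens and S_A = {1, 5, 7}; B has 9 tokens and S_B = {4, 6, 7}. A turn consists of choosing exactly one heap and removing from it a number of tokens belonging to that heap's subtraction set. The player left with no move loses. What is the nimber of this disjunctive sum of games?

2

Heap A, S = {1, 5, 7}:
n :  0  1  2  3  4  5  6  7  8  9 10
G :  0  1  0  1  0  1  0  1  0  1  0
G_A(10) = 0.
Heap B, S = {4, 6, 7}:
n : 0 1 2 3 4 5 6 7 8 9
G : 0 0 0 0 1 1 1 1 2 2
G_B(9) = 2.
Combined Grundy value = 0 ⊕ 2 = 2.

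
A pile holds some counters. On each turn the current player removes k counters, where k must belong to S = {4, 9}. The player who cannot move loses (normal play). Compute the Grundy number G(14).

G(0) = 0
G(1) = mex{} = 0
G(2) = mex{} = 0
G(3) = mex{} = 0
G(4) = mex{0} = 1
G(5) = mex{0} = 1
G(6) = mex{0} = 1
G(7) = mex{0} = 1
G(8) = mex{1} = 0
G(9) = mex{1,0} = 2
G(10) = mex{1,0} = 2
G(11) = mex{1,0} = 2
G(12) = mex{0,0} = 1
G(13) = mex{2,1} = 0
G(14) = mex{2,1} = 0

0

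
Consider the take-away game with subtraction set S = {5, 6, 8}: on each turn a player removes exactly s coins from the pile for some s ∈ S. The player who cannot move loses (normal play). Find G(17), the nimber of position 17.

0

n :  0  1  2  3  4  5  6  7  8  9 10 11 12 13 14 15 16 17
G :  0  0  0  0  0  1  1  1  1  1  2  2  2  0  0  0  0  0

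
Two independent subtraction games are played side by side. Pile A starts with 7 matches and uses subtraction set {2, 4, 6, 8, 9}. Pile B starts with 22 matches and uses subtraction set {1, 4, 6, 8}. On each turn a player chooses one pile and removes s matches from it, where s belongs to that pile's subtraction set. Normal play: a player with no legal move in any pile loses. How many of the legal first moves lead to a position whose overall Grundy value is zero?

0

Pile A, S = {2, 4, 6, 8, 9}:
G(0) = 0
G(1) = mex{} = 0
G(2) = mex{0} = 1
G(3) = mex{0} = 1
G(4) = mex{1,0} = 2
G(5) = mex{1,0} = 2
G(6) = mex{2,1,0} = 3
G(7) = mex{2,1,0} = 3
G_A(7) = 3.
Pile B, S = {1, 4, 6, 8}:
G(0) = 0
G(1) = mex{0} = 1
G(2) = mex{1} = 0
G(3) = mex{0} = 1
G(4) = mex{1,0} = 2
G(5) = mex{2,1} = 0
G(6) = mex{0,0,0} = 1
G(7) = mex{1,1,1} = 0
G(8) = mex{0,2,0,0} = 1
G(9) = mex{1,0,1,1} = 2
G(10) = mex{2,1,2,0} = 3
G(11) = mex{3,0,0,1} = 2
G(12) = mex{2,1,1,2} = 0
G(13) = mex{0,2,0,0} = 1
G(14) = mex{1,3,1,1} = 0
G(15) = mex{0,2,2,0} = 1
G(16) = mex{1,0,3,1} = 2
G(17) = mex{2,1,2,2} = 0
G(18) = mex{0,0,0,3} = 1
G(19) = mex{1,1,1,2} = 0
G(20) = mex{0,2,0,0} = 1
G(21) = mex{1,0,1,1} = 2
G(22) = mex{2,1,2,0} = 3
G_B(22) = 3.
Combined Grundy value = 3 ⊕ 3 = 0.
A winning move leaves total XOR = 0, i.e. changes one component's Grundy value g to g ⊕ X where X is the current total.
Pile A: target g' = 3⊕0 = 3, but every legal move changes the Grundy value (mex property), so 0 moves.
Pile B: target g' = 3⊕0 = 3, but every legal move changes the Grundy value (mex property), so 0 moves.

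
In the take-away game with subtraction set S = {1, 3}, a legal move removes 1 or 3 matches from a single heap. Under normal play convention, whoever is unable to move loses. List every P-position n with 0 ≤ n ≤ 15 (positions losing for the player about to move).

G(0) = 0
G(1) = mex{0} = 1
G(2) = mex{1} = 0
G(3) = mex{0,0} = 1
G(4) = mex{1,1} = 0
G(5) = mex{0,0} = 1
G(6) = mex{1,1} = 0
G(7) = mex{0,0} = 1
G(8) = mex{1,1} = 0
G(9) = mex{0,0} = 1
G(10) = mex{1,1} = 0
G(11) = mex{0,0} = 1
G(12) = mex{1,1} = 0
G(13) = mex{0,0} = 1
G(14) = mex{1,1} = 0
G(15) = mex{0,0} = 1
P-positions are exactly the n with G(n) = 0.

0, 2, 4, 6, 8, 10, 12, 14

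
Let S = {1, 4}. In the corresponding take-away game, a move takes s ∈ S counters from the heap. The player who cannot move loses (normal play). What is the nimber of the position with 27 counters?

n :  0  1  2  3  4  5  6  7  8  9 10 11 12 13 14 15 16 17 18 19 20 21 22 23 24 25 26 27
G :  0  1  0  1  2  0  1  0  1  2  0  1  0  1  2  0  1  0  1  2  0  1  0  1  2  0  1  0

0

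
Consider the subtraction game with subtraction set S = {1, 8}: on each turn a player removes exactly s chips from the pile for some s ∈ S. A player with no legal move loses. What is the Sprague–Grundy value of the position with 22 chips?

G(0) = 0
G(1) = mex{0} = 1
G(2) = mex{1} = 0
G(3) = mex{0} = 1
G(4) = mex{1} = 0
G(5) = mex{0} = 1
G(6) = mex{1} = 0
G(7) = mex{0} = 1
G(8) = mex{1,0} = 2
G(9) = mex{2,1} = 0
G(10) = mex{0,0} = 1
G(11) = mex{1,1} = 0
G(12) = mex{0,0} = 1
G(13) = mex{1,1} = 0
G(14) = mex{0,0} = 1
G(15) = mex{1,1} = 0
G(16) = mex{0,2} = 1
G(17) = mex{1,0} = 2
G(18) = mex{2,1} = 0
G(19) = mex{0,0} = 1
G(20) = mex{1,1} = 0
G(21) = mex{0,0} = 1
G(22) = mex{1,1} = 0

0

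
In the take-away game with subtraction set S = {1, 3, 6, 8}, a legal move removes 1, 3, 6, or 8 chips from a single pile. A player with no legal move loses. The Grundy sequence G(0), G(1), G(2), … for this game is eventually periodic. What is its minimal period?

9

G(0) = 0
G(1) = mex{0} = 1
G(2) = mex{1} = 0
G(3) = mex{0,0} = 1
G(4) = mex{1,1} = 0
G(5) = mex{0,0} = 1
G(6) = mex{1,1,0} = 2
G(7) = mex{2,0,1} = 3
G(8) = mex{3,1,0,0} = 2
G(9) = mex{2,2,1,1} = 0
G(10) = mex{0,3,0,0} = 1
G(11) = mex{1,2,1,1} = 0
G(12) = mex{0,0,2,0} = 1
G(13) = mex{1,1,3,1} = 0
G(14) = mex{0,0,2,2} = 1
G(15) = mex{1,1,0,3} = 2
G(16) = mex{2,0,1,2} = 3
G(17) = mex{3,1,0,0} = 2
G(18) = mex{2,2,1,1} = 0
G(19) = mex{0,3,0,0} = 1
G(n+9) = G(n) holds for n = 0,…,7 (a full window of length max(S) = 8), so the sequence is purely periodic with period 9.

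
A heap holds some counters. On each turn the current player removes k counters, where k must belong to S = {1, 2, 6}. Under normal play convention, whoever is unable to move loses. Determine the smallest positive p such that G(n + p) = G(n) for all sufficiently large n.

G(0) = 0
G(1) = mex{0} = 1
G(2) = mex{1,0} = 2
G(3) = mex{2,1} = 0
G(4) = mex{0,2} = 1
G(5) = mex{1,0} = 2
G(6) = mex{2,1,0} = 3
G(7) = mex{3,2,1} = 0
G(8) = mex{0,3,2} = 1
G(9) = mex{1,0,0} = 2
G(10) = mex{2,1,1} = 0
G(11) = mex{0,2,2} = 1
G(12) = mex{1,0,3} = 2
G(13) = mex{2,1,0} = 3
G(14) = mex{3,2,1} = 0
G(15) = mex{0,3,2} = 1
G(n+7) = G(n) holds for n = 0,…,5 (a full window of length max(S) = 6), so the sequence is purely periodic with period 7.

7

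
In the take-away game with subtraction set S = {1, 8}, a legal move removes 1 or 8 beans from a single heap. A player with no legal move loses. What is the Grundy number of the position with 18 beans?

G(0) = 0
G(1) = mex{0} = 1
G(2) = mex{1} = 0
G(3) = mex{0} = 1
G(4) = mex{1} = 0
G(5) = mex{0} = 1
G(6) = mex{1} = 0
G(7) = mex{0} = 1
G(8) = mex{1,0} = 2
G(9) = mex{2,1} = 0
G(10) = mex{0,0} = 1
G(11) = mex{1,1} = 0
G(12) = mex{0,0} = 1
G(13) = mex{1,1} = 0
G(14) = mex{0,0} = 1
G(15) = mex{1,1} = 0
G(16) = mex{0,2} = 1
G(17) = mex{1,0} = 2
G(18) = mex{2,1} = 0

0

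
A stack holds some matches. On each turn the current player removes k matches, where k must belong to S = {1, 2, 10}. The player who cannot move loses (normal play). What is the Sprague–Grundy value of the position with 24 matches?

n :  0  1  2  3  4  5  6  7  8  9 10 11 12 13 14 15 16 17 18 19 20 21 22 23 24
G :  0  1  2  0  1  2  0  1  2  0  1  2  0  1  2  0  1  2  0  1  2  0  1  2  0

0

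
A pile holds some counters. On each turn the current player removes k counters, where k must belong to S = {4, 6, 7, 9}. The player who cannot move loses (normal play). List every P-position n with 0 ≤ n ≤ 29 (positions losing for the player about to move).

G(0) = 0
G(1) = mex{} = 0
G(2) = mex{} = 0
G(3) = mex{} = 0
G(4) = mex{0} = 1
G(5) = mex{0} = 1
G(6) = mex{0,0} = 1
G(7) = mex{0,0,0} = 1
G(8) = mex{1,0,0} = 2
G(9) = mex{1,0,0,0} = 2
G(10) = mex{1,1,0,0} = 2
G(11) = mex{1,1,1,0} = 2
G(12) = mex{2,1,1,0} = 3
G(13) = mex{2,1,1,1} = 0
G(14) = mex{2,2,1,1} = 0
G(15) = mex{2,2,2,1} = 0
G(16) = mex{3,2,2,1} = 0
G(17) = mex{0,2,2,2} = 1
G(18) = mex{0,3,2,2} = 1
G(19) = mex{0,0,3,2} = 1
G(20) = mex{0,0,0,2} = 1
G(21) = mex{1,0,0,3} = 2
G(22) = mex{1,0,0,0} = 2
G(23) = mex{1,1,0,0} = 2
G(24) = mex{1,1,1,0} = 2
G(25) = mex{2,1,1,0} = 3
G(26) = mex{2,1,1,1} = 0
G(27) = mex{2,2,1,1} = 0
G(28) = mex{2,2,2,1} = 0
G(29) = mex{3,2,2,1} = 0
P-positions are exactly the n with G(n) = 0.

0, 1, 2, 3, 13, 14, 15, 16, 26, 27, 28, 29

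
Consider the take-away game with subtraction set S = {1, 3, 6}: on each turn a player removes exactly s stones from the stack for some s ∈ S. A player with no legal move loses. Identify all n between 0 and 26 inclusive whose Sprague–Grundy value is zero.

0, 2, 4, 9, 11, 13, 18, 20, 22

G(0) = 0
G(1) = mex{0} = 1
G(2) = mex{1} = 0
G(3) = mex{0,0} = 1
G(4) = mex{1,1} = 0
G(5) = mex{0,0} = 1
G(6) = mex{1,1,0} = 2
G(7) = mex{2,0,1} = 3
G(8) = mex{3,1,0} = 2
G(9) = mex{2,2,1} = 0
G(10) = mex{0,3,0} = 1
G(11) = mex{1,2,1} = 0
G(12) = mex{0,0,2} = 1
G(13) = mex{1,1,3} = 0
G(14) = mex{0,0,2} = 1
G(15) = mex{1,1,0} = 2
G(16) = mex{2,0,1} = 3
G(17) = mex{3,1,0} = 2
G(18) = mex{2,2,1} = 0
G(19) = mex{0,3,0} = 1
G(20) = mex{1,2,1} = 0
G(21) = mex{0,0,2} = 1
G(22) = mex{1,1,3} = 0
G(23) = mex{0,0,2} = 1
G(24) = mex{1,1,0} = 2
G(25) = mex{2,0,1} = 3
G(26) = mex{3,1,0} = 2
P-positions are exactly the n with G(n) = 0.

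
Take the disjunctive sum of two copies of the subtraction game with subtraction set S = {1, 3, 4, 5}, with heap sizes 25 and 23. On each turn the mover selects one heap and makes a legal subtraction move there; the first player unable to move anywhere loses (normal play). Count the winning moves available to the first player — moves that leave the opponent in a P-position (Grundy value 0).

2

All heaps use S = {1, 3, 4, 5}:
n :  0  1  2  3  4  5  6  7  8  9 10 11 12 13 14 15 16 17 18 19 20 21 22 23 24 25
G :  0  1  0  1  2  3  2  3  0  1  0  1  2  3  2  3  0  1  0  1  2  3  2  3  0  1
Heap A: G(25) = 1.
Heap B: G(23) = 3.
Combined Grundy value = 1 ⊕ 3 = 2.
A winning move leaves total XOR = 0, i.e. changes one component's Grundy value g to g ⊕ X where X is the current total.
Heap A: need g' = 1⊕2 = 3. Options: 25−1→G=0, 25−3→G=2, 25−4→G=3, 25−5→G=2. Hits: 1.
Heap B: need g' = 3⊕2 = 1. Options: 23−1→G=2, 23−3→G=2, 23−4→G=1, 23−5→G=0. Hits: 1.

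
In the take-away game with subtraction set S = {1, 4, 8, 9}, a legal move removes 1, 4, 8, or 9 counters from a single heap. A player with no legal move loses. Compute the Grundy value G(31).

n :  0  1  2  3  4  5  6  7  8  9 10 11 12 13 14 15 16 17 18 19 20 21 22 23 24 25 26 27 28 29 30 31
G :  0  1  0  1  2  0  1  0  1  2  3  2  0  1  2  3  2  0  1  0  1  2  0  1  0  1  2  3  2  0  1  2

2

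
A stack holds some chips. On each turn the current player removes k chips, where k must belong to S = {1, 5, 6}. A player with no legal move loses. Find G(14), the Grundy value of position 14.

1

n :  0  1  2  3  4  5  6  7  8  9 10 11 12 13 14
G :  0  1  0  1  0  1  2  3  2  3  2  0  1  0  1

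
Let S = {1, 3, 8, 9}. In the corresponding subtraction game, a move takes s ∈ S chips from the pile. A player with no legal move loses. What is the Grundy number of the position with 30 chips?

G(0) = 0
G(1) = mex{0} = 1
G(2) = mex{1} = 0
G(3) = mex{0,0} = 1
G(4) = mex{1,1} = 0
G(5) = mex{0,0} = 1
G(6) = mex{1,1} = 0
G(7) = mex{0,0} = 1
G(8) = mex{1,1,0} = 2
G(9) = mex{2,0,1,0} = 3
G(10) = mex{3,1,0,1} = 2
G(11) = mex{2,2,1,0} = 3
G(12) = mex{3,3,0,1} = 2
G(13) = mex{2,2,1,0} = 3
G(14) = mex{3,3,0,1} = 2
G(15) = mex{2,2,1,0} = 3
G(16) = mex{3,3,2,1} = 0
G(17) = mex{0,2,3,2} = 1
G(18) = mex{1,3,2,3} = 0
G(19) = mex{0,0,3,2} = 1
G(20) = mex{1,1,2,3} = 0
G(21) = mex{0,0,3,2} = 1
G(22) = mex{1,1,2,3} = 0
G(23) = mex{0,0,3,2} = 1
G(24) = mex{1,1,0,3} = 2
G(25) = mex{2,0,1,0} = 3
G(26) = mex{3,1,0,1} = 2
G(27) = mex{2,2,1,0} = 3
G(28) = mex{3,3,0,1} = 2
G(29) = mex{2,2,1,0} = 3
G(30) = mex{3,3,0,1} = 2

2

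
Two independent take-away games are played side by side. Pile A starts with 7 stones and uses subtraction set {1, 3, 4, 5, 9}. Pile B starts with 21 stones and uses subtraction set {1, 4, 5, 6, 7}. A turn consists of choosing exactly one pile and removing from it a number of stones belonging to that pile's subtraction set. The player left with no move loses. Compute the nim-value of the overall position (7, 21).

Pile A, S = {1, 3, 4, 5, 9}:
n : 0 1 2 3 4 5 6 7
G : 0 1 0 1 2 3 2 3
G_A(7) = 3.
Pile B, S = {1, 4, 5, 6, 7}:
n :  0  1  2  3  4  5  6  7  8  9 10 11 12 13 14 15 16 17 18 19 20 21
G :  0  1  0  1  2  3  2  3  4  5  0  1  0  1  2  3  2  3  4  5  0  1
G_B(21) = 1.
Combined Grundy value = 3 ⊕ 1 = 2.

2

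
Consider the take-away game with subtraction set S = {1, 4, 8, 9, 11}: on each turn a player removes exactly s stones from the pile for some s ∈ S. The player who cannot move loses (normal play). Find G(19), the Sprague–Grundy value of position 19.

0

n :  0  1  2  3  4  5  6  7  8  9 10 11 12 13 14 15 16 17 18 19
G :  0  1  0  1  2  0  1  0  1  2  3  2  0  1  2  3  2  0  1  0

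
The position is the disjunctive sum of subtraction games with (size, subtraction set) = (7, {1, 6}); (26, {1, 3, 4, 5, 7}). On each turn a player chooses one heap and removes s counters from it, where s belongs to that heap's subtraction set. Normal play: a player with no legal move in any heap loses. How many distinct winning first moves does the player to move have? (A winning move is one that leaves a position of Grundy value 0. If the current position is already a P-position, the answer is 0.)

0

Heap A, S = {1, 6}:
n : 0 1 2 3 4 5 6 7
G : 0 1 0 1 0 1 2 0
G_A(7) = 0.
Heap B, S = {1, 3, 4, 5, 7}:
G(0) = 0
G(1) = mex{0} = 1
G(2) = mex{1} = 0
G(3) = mex{0,0} = 1
G(4) = mex{1,1,0} = 2
G(5) = mex{2,0,1,0} = 3
G(6) = mex{3,1,0,1} = 2
G(7) = mex{2,2,1,0,0} = 3
G(8) = mex{3,3,2,1,1} = 0
G(9) = mex{0,2,3,2,0} = 1
G(10) = mex{1,3,2,3,1} = 0
G(11) = mex{0,0,3,2,2} = 1
G(12) = mex{1,1,0,3,3} = 2
G(13) = mex{2,0,1,0,2} = 3
G(14) = mex{3,1,0,1,3} = 2
G(15) = mex{2,2,1,0,0} = 3
G(16) = mex{3,3,2,1,1} = 0
G(17) = mex{0,2,3,2,0} = 1
G(18) = mex{1,3,2,3,1} = 0
G(19) = mex{0,0,3,2,2} = 1
G(20) = mex{1,1,0,3,3} = 2
G(21) = mex{2,0,1,0,2} = 3
G(22) = mex{3,1,0,1,3} = 2
G(23) = mex{2,2,1,0,0} = 3
G(24) = mex{3,3,2,1,1} = 0
G(25) = mex{0,2,3,2,0} = 1
G(26) = mex{1,3,2,3,1} = 0
G_B(26) = 0.
Combined Grundy value = 0 ⊕ 0 = 0.
A winning move leaves total XOR = 0, i.e. changes one component's Grundy value g to g ⊕ X where X is the current total.
Heap A: target g' = 0⊕0 = 0, but every legal move changes the Grundy value (mex property), so 0 moves.
Heap B: target g' = 0⊕0 = 0, but every legal move changes the Grundy value (mex property), so 0 moves.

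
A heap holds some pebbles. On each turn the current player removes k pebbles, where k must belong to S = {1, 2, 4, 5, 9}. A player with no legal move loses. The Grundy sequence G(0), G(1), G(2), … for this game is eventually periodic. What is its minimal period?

G(0) = 0
G(1) = mex{0} = 1
G(2) = mex{1,0} = 2
G(3) = mex{2,1} = 0
G(4) = mex{0,2,0} = 1
G(5) = mex{1,0,1,0} = 2
G(6) = mex{2,1,2,1} = 0
G(7) = mex{0,2,0,2} = 1
G(8) = mex{1,0,1,0} = 2
G(9) = mex{2,1,2,1,0} = 3
G(10) = mex{3,2,0,2,1} = 4
G(11) = mex{4,3,1,0,2} = 5
G(12) = mex{5,4,2,1,0} = 3
G(13) = mex{3,5,3,2,1} = 0
G(14) = mex{0,3,4,3,2} = 1
G(15) = mex{1,0,5,4,0} = 2
G(16) = mex{2,1,3,5,1} = 0
G(17) = mex{0,2,0,3,2} = 1
G(18) = mex{1,0,1,0,3} = 2
G(19) = mex{2,1,2,1,4} = 0
G(20) = mex{0,2,0,2,5} = 1
G(21) = mex{1,0,1,0,3} = 2
G(22) = mex{2,1,2,1,0} = 3
G(23) = mex{3,2,0,2,1} = 4
G(24) = mex{4,3,1,0,2} = 5
G(25) = mex{5,4,2,1,0} = 3
G(26) = mex{3,5,3,2,1} = 0
G(27) = mex{0,3,4,3,2} = 1
G(n+13) = G(n) holds for n = 0,…,8 (a full window of length max(S) = 9), so the sequence is purely periodic with period 13.

13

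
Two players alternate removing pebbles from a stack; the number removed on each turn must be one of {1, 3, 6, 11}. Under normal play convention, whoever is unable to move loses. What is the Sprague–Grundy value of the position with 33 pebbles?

G(0) = 0
G(1) = mex{0} = 1
G(2) = mex{1} = 0
G(3) = mex{0,0} = 1
G(4) = mex{1,1} = 0
G(5) = mex{0,0} = 1
G(6) = mex{1,1,0} = 2
G(7) = mex{2,0,1} = 3
G(8) = mex{3,1,0} = 2
G(9) = mex{2,2,1} = 0
G(10) = mex{0,3,0} = 1
G(11) = mex{1,2,1,0} = 3
G(12) = mex{3,0,2,1} = 4
G(13) = mex{4,1,3,0} = 2
G(14) = mex{2,3,2,1} = 0
G(15) = mex{0,4,0,0} = 1
G(16) = mex{1,2,1,1} = 0
G(17) = mex{0,0,3,2} = 1
G(18) = mex{1,1,4,3} = 0
G(19) = mex{0,0,2,2} = 1
G(20) = mex{1,1,0,0} = 2
G(21) = mex{2,0,1,1} = 3
G(22) = mex{3,1,0,3} = 2
G(23) = mex{2,2,1,4} = 0
G(24) = mex{0,3,0,2} = 1
G(25) = mex{1,2,1,0} = 3
G(26) = mex{3,0,2,1} = 4
G(27) = mex{4,1,3,0} = 2
G(28) = mex{2,3,2,1} = 0
G(29) = mex{0,4,0,0} = 1
G(30) = mex{1,2,1,1} = 0
G(31) = mex{0,0,3,2} = 1
G(32) = mex{1,1,4,3} = 0
G(33) = mex{0,0,2,2} = 1

1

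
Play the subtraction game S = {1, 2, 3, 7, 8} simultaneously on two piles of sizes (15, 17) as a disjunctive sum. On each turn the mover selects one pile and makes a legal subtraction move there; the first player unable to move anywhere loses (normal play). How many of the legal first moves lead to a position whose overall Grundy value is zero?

2

All piles use S = {1, 2, 3, 7, 8}:
n :  0  1  2  3  4  5  6  7  8  9 10 11 12 13 14 15 16 17
G :  0  1  2  3  0  1  2  3  4  0  1  2  3  0  1  2  3  4
Pile A: G(15) = 2.
Pile B: G(17) = 4.
Combined Grundy value = 2 ⊕ 4 = 6.
A winning move leaves total XOR = 0, i.e. changes one component's Grundy value g to g ⊕ X where X is the current total.
Pile A: need g' = 2⊕6 = 4. Options: 15−1→G=1, 15−2→G=0, 15−3→G=3, 15−7→G=4, 15−8→G=3. Hits: 1.
Pile B: need g' = 4⊕6 = 2. Options: 17−1→G=3, 17−2→G=2, 17−3→G=1, 17−7→G=1, 17−8→G=0. Hits: 1.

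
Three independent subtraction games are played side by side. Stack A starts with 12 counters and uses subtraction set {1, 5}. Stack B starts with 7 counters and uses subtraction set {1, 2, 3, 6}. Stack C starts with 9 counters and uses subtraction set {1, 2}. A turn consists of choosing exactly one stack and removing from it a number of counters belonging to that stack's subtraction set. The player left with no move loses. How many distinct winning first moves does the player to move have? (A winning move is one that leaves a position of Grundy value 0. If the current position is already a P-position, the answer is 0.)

1

Stack A, S = {1, 5}:
G(0) = 0
G(1) = mex{0} = 1
G(2) = mex{1} = 0
G(3) = mex{0} = 1
G(4) = mex{1} = 0
G(5) = mex{0,0} = 1
G(6) = mex{1,1} = 0
G(7) = mex{0,0} = 1
G(8) = mex{1,1} = 0
G(9) = mex{0,0} = 1
G(10) = mex{1,1} = 0
G(11) = mex{0,0} = 1
G(12) = mex{1,1} = 0
G_A(12) = 0.
Stack B, S = {1, 2, 3, 6}:
n : 0 1 2 3 4 5 6 7
G : 0 1 2 3 0 1 2 3
G_B(7) = 3.
Stack C, S = {1, 2}:
G(0) = 0
G(1) = mex{0} = 1
G(2) = mex{1,0} = 2
G(3) = mex{2,1} = 0
G(4) = mex{0,2} = 1
G(5) = mex{1,0} = 2
G(6) = mex{2,1} = 0
G(7) = mex{0,2} = 1
G(8) = mex{1,0} = 2
G(9) = mex{2,1} = 0
G_C(9) = 0.
Combined Grundy value = 0 ⊕ 3 ⊕ 0 = 3.
A winning move leaves total XOR = 0, i.e. changes one component's Grundy value g to g ⊕ X where X is the current total.
Stack A: need g' = 0⊕3 = 3. Options: 12−1→G=1, 12−5→G=1. Hits: 0.
Stack B: need g' = 3⊕3 = 0. Options: 7−1→G=2, 7−2→G=1, 7−3→G=0, 7−6→G=1. Hits: 1.
Stack C: need g' = 0⊕3 = 3. Options: 9−1→G=2, 9−2→G=1. Hits: 0.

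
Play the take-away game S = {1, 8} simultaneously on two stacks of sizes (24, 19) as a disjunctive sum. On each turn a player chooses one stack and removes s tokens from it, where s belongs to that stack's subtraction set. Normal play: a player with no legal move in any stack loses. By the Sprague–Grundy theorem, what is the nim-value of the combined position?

1

All stacks use S = {1, 8}:
G(0) = 0
G(1) = mex{0} = 1
G(2) = mex{1} = 0
G(3) = mex{0} = 1
G(4) = mex{1} = 0
G(5) = mex{0} = 1
G(6) = mex{1} = 0
G(7) = mex{0} = 1
G(8) = mex{1,0} = 2
G(9) = mex{2,1} = 0
G(10) = mex{0,0} = 1
G(11) = mex{1,1} = 0
G(12) = mex{0,0} = 1
G(13) = mex{1,1} = 0
G(14) = mex{0,0} = 1
G(15) = mex{1,1} = 0
G(16) = mex{0,2} = 1
G(17) = mex{1,0} = 2
G(18) = mex{2,1} = 0
G(19) = mex{0,0} = 1
G(20) = mex{1,1} = 0
G(21) = mex{0,0} = 1
G(22) = mex{1,1} = 0
G(23) = mex{0,0} = 1
G(24) = mex{1,1} = 0
Stack A: G(24) = 0.
Stack B: G(19) = 1.
Combined Grundy value = 0 ⊕ 1 = 1.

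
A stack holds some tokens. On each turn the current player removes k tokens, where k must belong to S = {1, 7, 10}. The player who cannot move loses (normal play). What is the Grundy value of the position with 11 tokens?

3

G(0) = 0
G(1) = mex{0} = 1
G(2) = mex{1} = 0
G(3) = mex{0} = 1
G(4) = mex{1} = 0
G(5) = mex{0} = 1
G(6) = mex{1} = 0
G(7) = mex{0,0} = 1
G(8) = mex{1,1} = 0
G(9) = mex{0,0} = 1
G(10) = mex{1,1,0} = 2
G(11) = mex{2,0,1} = 3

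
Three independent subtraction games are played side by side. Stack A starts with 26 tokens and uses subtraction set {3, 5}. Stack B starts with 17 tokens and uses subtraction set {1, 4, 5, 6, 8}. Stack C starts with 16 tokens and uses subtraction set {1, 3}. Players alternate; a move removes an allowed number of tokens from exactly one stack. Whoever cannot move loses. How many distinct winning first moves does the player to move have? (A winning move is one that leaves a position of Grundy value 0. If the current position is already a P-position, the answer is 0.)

2

Stack A, S = {3, 5}:
n :  0  1  2  3  4  5  6  7  8  9 10 11 12 13 14 15 16 17 18 19 20 21 22 23 24 25 26
G :  0  0  0  1  1  1  2  2  0  0  0  1  1  1  2  2  0  0  0  1  1  1  2  2  0  0  0
G_A(26) = 0.
Stack B, S = {1, 4, 5, 6, 8}:
n :  0  1  2  3  4  5  6  7  8  9 10 11 12 13 14 15 16 17
G :  0  1  0  1  2  3  2  3  4  0  1  0  1  2  3  2  3  4
G_B(17) = 4.
Stack C, S = {1, 3}:
n :  0  1  2  3  4  5  6  7  8  9 10 11 12 13 14 15 16
G :  0  1  0  1  0  1  0  1  0  1  0  1  0  1  0  1  0
G_C(16) = 0.
Combined Grundy value = 0 ⊕ 4 ⊕ 0 = 4.
A winning move leaves total XOR = 0, i.e. changes one component's Grundy value g to g ⊕ X where X is the current total.
Stack A: need g' = 0⊕4 = 4. Options: 26−3→G=2, 26−5→G=1. Hits: 0.
Stack B: need g' = 4⊕4 = 0. Options: 17−1→G=3, 17−4→G=2, 17−5→G=1, 17−6→G=0, 17−8→G=0. Hits: 2.
Stack C: need g' = 0⊕4 = 4. Options: 16−1→G=1, 16−3→G=1. Hits: 0.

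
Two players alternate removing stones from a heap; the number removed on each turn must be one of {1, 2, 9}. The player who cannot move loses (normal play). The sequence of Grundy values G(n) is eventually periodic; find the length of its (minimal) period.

10

G(0) = 0
G(1) = mex{0} = 1
G(2) = mex{1,0} = 2
G(3) = mex{2,1} = 0
G(4) = mex{0,2} = 1
G(5) = mex{1,0} = 2
G(6) = mex{2,1} = 0
G(7) = mex{0,2} = 1
G(8) = mex{1,0} = 2
G(9) = mex{2,1,0} = 3
G(10) = mex{3,2,1} = 0
G(11) = mex{0,3,2} = 1
G(12) = mex{1,0,0} = 2
G(13) = mex{2,1,1} = 0
G(14) = mex{0,2,2} = 1
G(15) = mex{1,0,0} = 2
G(16) = mex{2,1,1} = 0
G(17) = mex{0,2,2} = 1
G(18) = mex{1,0,3} = 2
G(19) = mex{2,1,0} = 3
G(20) = mex{3,2,1} = 0
G(21) = mex{0,3,2} = 1
G(n+10) = G(n) holds for n = 0,…,8 (a full window of length max(S) = 9), so the sequence is purely periodic with period 10.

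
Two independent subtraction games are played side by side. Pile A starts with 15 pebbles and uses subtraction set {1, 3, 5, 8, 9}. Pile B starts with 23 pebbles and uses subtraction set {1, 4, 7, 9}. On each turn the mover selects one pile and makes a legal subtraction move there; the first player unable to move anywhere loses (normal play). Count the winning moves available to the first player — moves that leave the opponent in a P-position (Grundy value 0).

Pile A, S = {1, 3, 5, 8, 9}:
G(0) = 0
G(1) = mex{0} = 1
G(2) = mex{1} = 0
G(3) = mex{0,0} = 1
G(4) = mex{1,1} = 0
G(5) = mex{0,0,0} = 1
G(6) = mex{1,1,1} = 0
G(7) = mex{0,0,0} = 1
G(8) = mex{1,1,1,0} = 2
G(9) = mex{2,0,0,1,0} = 3
G(10) = mex{3,1,1,0,1} = 2
G(11) = mex{2,2,0,1,0} = 3
G(12) = mex{3,3,1,0,1} = 2
G(13) = mex{2,2,2,1,0} = 3
G(14) = mex{3,3,3,0,1} = 2
G(15) = mex{2,2,2,1,0} = 3
G_A(15) = 3.
Pile B, S = {1, 4, 7, 9}:
n :  0  1  2  3  4  5  6  7  8  9 10 11 12 13 14 15 16 17 18 19 20 21 22 23
G :  0  1  0  1  2  0  1  2  0  1  0  1  2  0  1  2  0  1  0  1  2  0  1  2
G_B(23) = 2.
Combined Grundy value = 3 ⊕ 2 = 1.
A winning move leaves total XOR = 0, i.e. changes one component's Grundy value g to g ⊕ X where X is the current total.
Pile A: need g' = 3⊕1 = 2. Options: 15−1→G=2, 15−3→G=2, 15−5→G=2, 15−8→G=1, 15−9→G=0. Hits: 3.
Pile B: need g' = 2⊕1 = 3. Options: 23−1→G=1, 23−4→G=1, 23−7→G=0, 23−9→G=1. Hits: 0.

3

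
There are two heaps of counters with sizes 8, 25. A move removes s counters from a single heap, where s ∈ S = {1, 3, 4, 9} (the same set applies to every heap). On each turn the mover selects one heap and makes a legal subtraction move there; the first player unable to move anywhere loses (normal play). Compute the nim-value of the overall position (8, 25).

All heaps use S = {1, 3, 4, 9}:
G(0) = 0
G(1) = mex{0} = 1
G(2) = mex{1} = 0
G(3) = mex{0,0} = 1
G(4) = mex{1,1,0} = 2
G(5) = mex{2,0,1} = 3
G(6) = mex{3,1,0} = 2
G(7) = mex{2,2,1} = 0
G(8) = mex{0,3,2} = 1
G(9) = mex{1,2,3,0} = 4
G(10) = mex{4,0,2,1} = 3
G(11) = mex{3,1,0,0} = 2
G(12) = mex{2,4,1,1} = 0
G(13) = mex{0,3,4,2} = 1
G(14) = mex{1,2,3,3} = 0
G(15) = mex{0,0,2,2} = 1
G(16) = mex{1,1,0,0} = 2
G(17) = mex{2,0,1,1} = 3
G(18) = mex{3,1,0,4} = 2
G(19) = mex{2,2,1,3} = 0
G(20) = mex{0,3,2,2} = 1
G(21) = mex{1,2,3,0} = 4
G(22) = mex{4,0,2,1} = 3
G(23) = mex{3,1,0,0} = 2
G(24) = mex{2,4,1,1} = 0
G(25) = mex{0,3,4,2} = 1
Heap A: G(8) = 1.
Heap B: G(25) = 1.
Combined Grundy value = 1 ⊕ 1 = 0.

0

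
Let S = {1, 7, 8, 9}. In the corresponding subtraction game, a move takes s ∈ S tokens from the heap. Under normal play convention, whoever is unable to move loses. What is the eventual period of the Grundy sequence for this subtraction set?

G(0) = 0
G(1) = mex{0} = 1
G(2) = mex{1} = 0
G(3) = mex{0} = 1
G(4) = mex{1} = 0
G(5) = mex{0} = 1
G(6) = mex{1} = 0
G(7) = mex{0,0} = 1
G(8) = mex{1,1,0} = 2
G(9) = mex{2,0,1,0} = 3
G(10) = mex{3,1,0,1} = 2
G(11) = mex{2,0,1,0} = 3
G(12) = mex{3,1,0,1} = 2
G(13) = mex{2,0,1,0} = 3
G(14) = mex{3,1,0,1} = 2
G(15) = mex{2,2,1,0} = 3
G(16) = mex{3,3,2,1} = 0
G(17) = mex{0,2,3,2} = 1
G(18) = mex{1,3,2,3} = 0
G(19) = mex{0,2,3,2} = 1
G(20) = mex{1,3,2,3} = 0
G(21) = mex{0,2,3,2} = 1
G(22) = mex{1,3,2,3} = 0
G(23) = mex{0,0,3,2} = 1
G(24) = mex{1,1,0,3} = 2
G(25) = mex{2,0,1,0} = 3
G(26) = mex{3,1,0,1} = 2
G(27) = mex{2,0,1,0} = 3
G(28) = mex{3,1,0,1} = 2
G(29) = mex{2,0,1,0} = 3
G(30) = mex{3,1,0,1} = 2
G(31) = mex{2,2,1,0} = 3
G(32) = mex{3,3,2,1} = 0
G(33) = mex{0,2,3,2} = 1
G(n+16) = G(n) holds for n = 0,…,8 (a full window of length max(S) = 9), so the sequence is purely periodic with period 16.

16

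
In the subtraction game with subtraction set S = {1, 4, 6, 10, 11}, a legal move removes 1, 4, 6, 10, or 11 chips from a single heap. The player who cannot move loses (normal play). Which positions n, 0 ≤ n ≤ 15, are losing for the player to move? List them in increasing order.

0, 2, 5, 7, 14

n :  0  1  2  3  4  5  6  7  8  9 10 11 12 13 14 15
G :  0  1  0  1  2  0  1  0  1  2  3  2  3  4  0  1
P-positions are exactly the n with G(n) = 0.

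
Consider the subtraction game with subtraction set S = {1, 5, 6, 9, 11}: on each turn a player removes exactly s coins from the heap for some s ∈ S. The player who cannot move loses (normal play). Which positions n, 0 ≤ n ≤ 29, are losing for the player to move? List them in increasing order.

n :  0  1  2  3  4  5  6  7  8  9 10 11 12 13 14 15 16 17 18 19 20 21 22 23 24 25 26 27 28 29
G :  0  1  0  1  0  1  2  3  2  3  2  3  0  1  0  1  0  1  2  3  2  3  2  3  0  1  0  1  0  1
P-positions are exactly the n with G(n) = 0.

0, 2, 4, 12, 14, 16, 24, 26, 28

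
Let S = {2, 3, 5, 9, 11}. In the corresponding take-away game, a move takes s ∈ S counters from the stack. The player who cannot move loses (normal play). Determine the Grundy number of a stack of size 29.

0

n :  0  1  2  3  4  5  6  7  8  9 10 11 12 13 14 15 16 17 18 19 20 21 22 23 24 25 26 27 28 29
G :  0  0  1  1  2  2  3  0  0  1  1  2  2  3  0  0  1  1  2  2  3  0  0  1  1  2  2  3  0  0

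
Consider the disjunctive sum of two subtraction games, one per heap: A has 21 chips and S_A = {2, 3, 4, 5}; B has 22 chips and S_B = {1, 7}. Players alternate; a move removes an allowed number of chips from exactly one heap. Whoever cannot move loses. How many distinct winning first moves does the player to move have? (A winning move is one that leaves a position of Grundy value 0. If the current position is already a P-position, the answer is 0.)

0

Heap A, S = {2, 3, 4, 5}:
n :  0  1  2  3  4  5  6  7  8  9 10 11 12 13 14 15 16 17 18 19 20 21
G :  0  0  1  1  2  2  3  0  0  1  1  2  2  3  0  0  1  1  2  2  3  0
G_A(21) = 0.
Heap B, S = {1, 7}:
G(0) = 0
G(1) = mex{0} = 1
G(2) = mex{1} = 0
G(3) = mex{0} = 1
G(4) = mex{1} = 0
G(5) = mex{0} = 1
G(6) = mex{1} = 0
G(7) = mex{0,0} = 1
G(8) = mex{1,1} = 0
G(9) = mex{0,0} = 1
G(10) = mex{1,1} = 0
G(11) = mex{0,0} = 1
G(12) = mex{1,1} = 0
G(13) = mex{0,0} = 1
G(14) = mex{1,1} = 0
G(15) = mex{0,0} = 1
G(16) = mex{1,1} = 0
G(17) = mex{0,0} = 1
G(18) = mex{1,1} = 0
G(19) = mex{0,0} = 1
G(20) = mex{1,1} = 0
G(21) = mex{0,0} = 1
G(22) = mex{1,1} = 0
G_B(22) = 0.
Combined Grundy value = 0 ⊕ 0 = 0.
A winning move leaves total XOR = 0, i.e. changes one component's Grundy value g to g ⊕ X where X is the current total.
Heap A: target g' = 0⊕0 = 0, but every legal move changes the Grundy value (mex property), so 0 moves.
Heap B: target g' = 0⊕0 = 0, but every legal move changes the Grundy value (mex property), so 0 moves.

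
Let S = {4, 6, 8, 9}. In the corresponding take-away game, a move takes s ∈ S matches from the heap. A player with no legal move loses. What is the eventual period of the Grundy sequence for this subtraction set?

G(0) = 0
G(1) = mex{} = 0
G(2) = mex{} = 0
G(3) = mex{} = 0
G(4) = mex{0} = 1
G(5) = mex{0} = 1
G(6) = mex{0,0} = 1
G(7) = mex{0,0} = 1
G(8) = mex{1,0,0} = 2
G(9) = mex{1,0,0,0} = 2
G(10) = mex{1,1,0,0} = 2
G(11) = mex{1,1,0,0} = 2
G(12) = mex{2,1,1,0} = 3
G(13) = mex{2,1,1,1} = 0
G(14) = mex{2,2,1,1} = 0
G(15) = mex{2,2,1,1} = 0
G(16) = mex{3,2,2,1} = 0
G(17) = mex{0,2,2,2} = 1
G(18) = mex{0,3,2,2} = 1
G(19) = mex{0,0,2,2} = 1
G(20) = mex{0,0,3,2} = 1
G(21) = mex{1,0,0,3} = 2
G(22) = mex{1,0,0,0} = 2
G(23) = mex{1,1,0,0} = 2
G(24) = mex{1,1,0,0} = 2
G(25) = mex{2,1,1,0} = 3
G(26) = mex{2,1,1,1} = 0
G(27) = mex{2,2,1,1} = 0
G(n+13) = G(n) holds for n = 0,…,8 (a full window of length max(S) = 9), so the sequence is purely periodic with period 13.

13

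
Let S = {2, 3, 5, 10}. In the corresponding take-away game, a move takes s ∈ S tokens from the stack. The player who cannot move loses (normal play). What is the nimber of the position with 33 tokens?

G(0) = 0
G(1) = mex{} = 0
G(2) = mex{0} = 1
G(3) = mex{0,0} = 1
G(4) = mex{1,0} = 2
G(5) = mex{1,1,0} = 2
G(6) = mex{2,1,0} = 3
G(7) = mex{2,2,1} = 0
G(8) = mex{3,2,1} = 0
G(9) = mex{0,3,2} = 1
G(10) = mex{0,0,2,0} = 1
G(11) = mex{1,0,3,0} = 2
G(12) = mex{1,1,0,1} = 2
G(13) = mex{2,1,0,1} = 3
G(14) = mex{2,2,1,2} = 0
G(15) = mex{3,2,1,2} = 0
G(16) = mex{0,3,2,3} = 1
G(17) = mex{0,0,2,0} = 1
G(18) = mex{1,0,3,0} = 2
G(19) = mex{1,1,0,1} = 2
G(20) = mex{2,1,0,1} = 3
G(21) = mex{2,2,1,2} = 0
G(22) = mex{3,2,1,2} = 0
G(23) = mex{0,3,2,3} = 1
G(24) = mex{0,0,2,0} = 1
G(25) = mex{1,0,3,0} = 2
G(26) = mex{1,1,0,1} = 2
G(27) = mex{2,1,0,1} = 3
G(28) = mex{2,2,1,2} = 0
G(29) = mex{3,2,1,2} = 0
G(30) = mex{0,3,2,3} = 1
G(31) = mex{0,0,2,0} = 1
G(32) = mex{1,0,3,0} = 2
G(33) = mex{1,1,0,1} = 2

2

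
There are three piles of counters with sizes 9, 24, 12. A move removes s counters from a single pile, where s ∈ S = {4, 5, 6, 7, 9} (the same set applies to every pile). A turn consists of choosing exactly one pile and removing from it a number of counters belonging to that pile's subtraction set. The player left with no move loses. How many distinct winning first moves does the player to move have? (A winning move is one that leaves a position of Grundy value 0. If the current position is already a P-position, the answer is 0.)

All piles use S = {4, 5, 6, 7, 9}:
n :  0  1  2  3  4  5  6  7  8  9 10 11 12 13 14 15 16 17 18 19 20 21 22 23 24
G :  0  0  0  0  1  1  1  1  2  2  2  2  3  0  0  0  0  1  1  1  1  2  2  2  2
Pile A: G(9) = 2.
Pile B: G(24) = 2.
Pile C: G(12) = 3.
Combined Grundy value = 2 ⊕ 2 ⊕ 3 = 3.
A winning move leaves total XOR = 0, i.e. changes one component's Grundy value g to g ⊕ X where X is the current total.
Pile A: need g' = 2⊕3 = 1. Options: 9−4→G=1, 9−5→G=1, 9−6→G=0, 9−7→G=0, 9−9→G=0. Hits: 2.
Pile B: need g' = 2⊕3 = 1. Options: 24−4→G=1, 24−5→G=1, 24−6→G=1, 24−7→G=1, 24−9→G=0. Hits: 4.
Pile C: need g' = 3⊕3 = 0. Options: 12−4→G=2, 12−5→G=1, 12−6→G=1, 12−7→G=1, 12−9→G=0. Hits: 1.

7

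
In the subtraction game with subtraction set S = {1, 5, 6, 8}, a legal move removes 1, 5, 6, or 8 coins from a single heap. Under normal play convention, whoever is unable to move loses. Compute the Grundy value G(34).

n :  0  1  2  3  4  5  6  7  8  9 10 11 12 13 14 15 16 17 18 19 20 21 22 23 24 25 26 27 28 29 30 31 32 33 34
G :  0  1  0  1  0  1  2  3  2  3  2  0  1  0  1  0  1  2  3  2  3  2  0  1  0  1  0  1  2  3  2  3  2  0  1

1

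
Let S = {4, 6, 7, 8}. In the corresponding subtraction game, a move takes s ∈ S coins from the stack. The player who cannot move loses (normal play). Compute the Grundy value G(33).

2

n :  0  1  2  3  4  5  6  7  8  9 10 11 12 13 14 15 16 17 18 19 20 21 22 23 24 25 26 27 28 29 30 31 32 33
G :  0  0  0  0  1  1  1  1  2  2  2  2  0  0  0  0  1  1  1  1  2  2  2  2  0  0  0  0  1  1  1  1  2  2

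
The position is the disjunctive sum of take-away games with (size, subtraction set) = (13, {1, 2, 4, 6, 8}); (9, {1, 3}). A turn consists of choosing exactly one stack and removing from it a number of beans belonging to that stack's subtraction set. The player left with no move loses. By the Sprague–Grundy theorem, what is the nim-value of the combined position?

Stack A, S = {1, 2, 4, 6, 8}:
n :  0  1  2  3  4  5  6  7  8  9 10 11 12 13
G :  0  1  2  0  1  2  3  4  5  3  0  1  2  0
G_A(13) = 0.
Stack B, S = {1, 3}:
n : 0 1 2 3 4 5 6 7 8 9
G : 0 1 0 1 0 1 0 1 0 1
G_B(9) = 1.
Combined Grundy value = 0 ⊕ 1 = 1.

1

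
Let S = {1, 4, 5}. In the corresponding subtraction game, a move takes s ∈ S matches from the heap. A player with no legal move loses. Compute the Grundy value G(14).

2

n :  0  1  2  3  4  5  6  7  8  9 10 11 12 13 14
G :  0  1  0  1  2  3  2  3  0  1  0  1  2  3  2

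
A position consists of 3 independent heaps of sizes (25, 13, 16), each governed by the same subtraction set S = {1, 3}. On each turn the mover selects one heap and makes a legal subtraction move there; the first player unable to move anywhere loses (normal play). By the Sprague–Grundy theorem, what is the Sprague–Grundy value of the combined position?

0

All heaps use S = {1, 3}:
n :  0  1  2  3  4  5  6  7  8  9 10 11 12 13 14 15 16 17 18 19 20 21 22 23 24 25
G :  0  1  0  1  0  1  0  1  0  1  0  1  0  1  0  1  0  1  0  1  0  1  0  1  0  1
Heap A: G(25) = 1.
Heap B: G(13) = 1.
Heap C: G(16) = 0.
Combined Grundy value = 1 ⊕ 1 ⊕ 0 = 0.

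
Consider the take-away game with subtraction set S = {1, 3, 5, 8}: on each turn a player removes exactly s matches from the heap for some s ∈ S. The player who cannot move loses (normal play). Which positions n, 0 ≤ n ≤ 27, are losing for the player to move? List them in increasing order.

n :  0  1  2  3  4  5  6  7  8  9 10 11 12 13 14 15 16 17 18 19 20 21 22 23 24 25 26 27
G :  0  1  0  1  0  1  0  1  2  3  2  3  2  0  1  0  1  0  1  0  1  2  3  2  3  2  0  1
P-positions are exactly the n with G(n) = 0.

0, 2, 4, 6, 13, 15, 17, 19, 26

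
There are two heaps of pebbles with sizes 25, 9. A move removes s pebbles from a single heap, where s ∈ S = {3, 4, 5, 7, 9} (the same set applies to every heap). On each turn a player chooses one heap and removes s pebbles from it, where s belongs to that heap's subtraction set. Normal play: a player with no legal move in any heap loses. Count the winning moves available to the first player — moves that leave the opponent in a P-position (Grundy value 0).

4

All heaps use S = {3, 4, 5, 7, 9}:
n :  0  1  2  3  4  5  6  7  8  9 10 11 12 13 14 15 16 17 18 19 20 21 22 23 24 25
G :  0  0  0  1  1  1  2  2  2  3  3  3  0  0  0  1  1  1  2  2  2  3  3  3  0  0
Heap A: G(25) = 0.
Heap B: G(9) = 3.
Combined Grundy value = 0 ⊕ 3 = 3.
A winning move leaves total XOR = 0, i.e. changes one component's Grundy value g to g ⊕ X where X is the current total.
Heap A: need g' = 0⊕3 = 3. Options: 25−3→G=3, 25−4→G=3, 25−5→G=2, 25−7→G=2, 25−9→G=1. Hits: 2.
Heap B: need g' = 3⊕3 = 0. Options: 9−3→G=2, 9−4→G=1, 9−5→G=1, 9−7→G=0, 9−9→G=0. Hits: 2.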